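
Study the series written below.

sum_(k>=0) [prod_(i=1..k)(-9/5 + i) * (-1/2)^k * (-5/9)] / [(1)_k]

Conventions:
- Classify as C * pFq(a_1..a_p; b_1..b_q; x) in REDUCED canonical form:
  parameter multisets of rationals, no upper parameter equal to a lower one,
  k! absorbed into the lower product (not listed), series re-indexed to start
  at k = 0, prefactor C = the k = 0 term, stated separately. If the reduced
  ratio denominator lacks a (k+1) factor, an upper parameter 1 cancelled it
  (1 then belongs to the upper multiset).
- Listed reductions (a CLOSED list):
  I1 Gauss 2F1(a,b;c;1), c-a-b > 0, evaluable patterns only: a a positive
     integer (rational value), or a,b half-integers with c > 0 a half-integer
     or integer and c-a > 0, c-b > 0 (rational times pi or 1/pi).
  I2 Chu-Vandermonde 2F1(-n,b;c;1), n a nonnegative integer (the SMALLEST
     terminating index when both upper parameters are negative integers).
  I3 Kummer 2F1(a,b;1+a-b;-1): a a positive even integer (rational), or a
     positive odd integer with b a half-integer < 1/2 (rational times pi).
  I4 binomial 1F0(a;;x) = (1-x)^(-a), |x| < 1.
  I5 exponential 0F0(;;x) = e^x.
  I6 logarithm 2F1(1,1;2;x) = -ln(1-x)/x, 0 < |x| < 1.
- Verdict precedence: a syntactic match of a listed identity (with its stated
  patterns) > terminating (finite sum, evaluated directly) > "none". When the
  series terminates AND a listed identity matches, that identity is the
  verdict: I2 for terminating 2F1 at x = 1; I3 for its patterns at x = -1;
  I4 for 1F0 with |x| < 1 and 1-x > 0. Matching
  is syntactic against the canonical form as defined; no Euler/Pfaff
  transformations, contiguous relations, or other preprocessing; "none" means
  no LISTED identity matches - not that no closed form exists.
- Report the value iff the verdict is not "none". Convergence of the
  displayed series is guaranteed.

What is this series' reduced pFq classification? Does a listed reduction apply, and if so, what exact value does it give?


Canonical form: C = -5/9 times 1F0 with upper {-4/5}, lower {-}, x = -1/2. Verdict (x = -1/2): the I4 binomial reduction applies (the 1F0 binomial series: exponent 4/5, x = -1/2). Sum: (-5/9) * (3/2)^(4/5).

Structural cue: from the first term -5/9: (1)_k (C = -5/9) is k! itself.
Ratio: r(k) = (-1/2) * (k-4/5) / [(k+1)] ; factor over Q: parameters, x = (-1/2), and C = -5/9.


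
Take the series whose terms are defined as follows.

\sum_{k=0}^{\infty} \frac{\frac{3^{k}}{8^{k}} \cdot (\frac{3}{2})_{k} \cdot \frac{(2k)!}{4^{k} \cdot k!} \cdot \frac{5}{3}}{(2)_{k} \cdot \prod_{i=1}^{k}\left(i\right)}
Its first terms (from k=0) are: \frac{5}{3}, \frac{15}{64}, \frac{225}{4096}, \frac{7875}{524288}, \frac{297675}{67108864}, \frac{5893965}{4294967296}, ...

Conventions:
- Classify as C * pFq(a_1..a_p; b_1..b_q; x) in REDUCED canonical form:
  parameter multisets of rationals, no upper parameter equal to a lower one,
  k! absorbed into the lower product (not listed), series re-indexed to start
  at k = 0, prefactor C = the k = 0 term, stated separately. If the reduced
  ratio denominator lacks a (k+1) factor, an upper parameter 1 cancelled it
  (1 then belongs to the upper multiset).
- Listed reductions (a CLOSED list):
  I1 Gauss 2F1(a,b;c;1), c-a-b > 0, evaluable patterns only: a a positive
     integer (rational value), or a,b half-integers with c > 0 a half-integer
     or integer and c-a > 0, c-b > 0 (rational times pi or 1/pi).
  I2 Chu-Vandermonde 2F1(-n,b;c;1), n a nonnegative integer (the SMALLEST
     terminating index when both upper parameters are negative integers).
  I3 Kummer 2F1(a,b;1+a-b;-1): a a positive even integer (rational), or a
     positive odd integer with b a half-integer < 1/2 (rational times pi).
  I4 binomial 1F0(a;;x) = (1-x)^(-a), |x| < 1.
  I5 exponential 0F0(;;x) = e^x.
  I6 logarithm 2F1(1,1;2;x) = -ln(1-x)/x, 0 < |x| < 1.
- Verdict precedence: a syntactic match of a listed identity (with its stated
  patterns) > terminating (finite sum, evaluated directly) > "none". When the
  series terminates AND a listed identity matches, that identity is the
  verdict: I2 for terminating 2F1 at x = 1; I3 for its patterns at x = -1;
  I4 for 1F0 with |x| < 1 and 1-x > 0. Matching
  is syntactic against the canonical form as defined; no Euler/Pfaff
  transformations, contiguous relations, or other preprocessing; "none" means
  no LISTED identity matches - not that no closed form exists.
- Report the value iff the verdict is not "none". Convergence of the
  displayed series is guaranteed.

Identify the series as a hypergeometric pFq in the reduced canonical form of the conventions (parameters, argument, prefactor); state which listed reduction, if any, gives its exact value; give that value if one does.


First insight: x = \frac{3}{8} and the (2k)!/(4^k k!) block (prefactor 5/3) is the Pochhammer (1/2)_k.
Adjacent-term ratio: r(k) = \frac{3}{8} * (k+\frac{1}{2}) (k+\frac{3}{2}) / [(k+2) (k+1)] - rational; roots negated = parameters, x = \frac{3}{8}, C = \frac{5}{3}.

With C = \frac{5}{3}: the canonical form is 2F1(\frac{1}{2}, \frac{3}{2}; 2; \frac{3}{8}). Verdict: none. No listed pattern accepts 2F1(\frac{1}{2}, \frac{3}{2}; 2; \frac{3}{8}).


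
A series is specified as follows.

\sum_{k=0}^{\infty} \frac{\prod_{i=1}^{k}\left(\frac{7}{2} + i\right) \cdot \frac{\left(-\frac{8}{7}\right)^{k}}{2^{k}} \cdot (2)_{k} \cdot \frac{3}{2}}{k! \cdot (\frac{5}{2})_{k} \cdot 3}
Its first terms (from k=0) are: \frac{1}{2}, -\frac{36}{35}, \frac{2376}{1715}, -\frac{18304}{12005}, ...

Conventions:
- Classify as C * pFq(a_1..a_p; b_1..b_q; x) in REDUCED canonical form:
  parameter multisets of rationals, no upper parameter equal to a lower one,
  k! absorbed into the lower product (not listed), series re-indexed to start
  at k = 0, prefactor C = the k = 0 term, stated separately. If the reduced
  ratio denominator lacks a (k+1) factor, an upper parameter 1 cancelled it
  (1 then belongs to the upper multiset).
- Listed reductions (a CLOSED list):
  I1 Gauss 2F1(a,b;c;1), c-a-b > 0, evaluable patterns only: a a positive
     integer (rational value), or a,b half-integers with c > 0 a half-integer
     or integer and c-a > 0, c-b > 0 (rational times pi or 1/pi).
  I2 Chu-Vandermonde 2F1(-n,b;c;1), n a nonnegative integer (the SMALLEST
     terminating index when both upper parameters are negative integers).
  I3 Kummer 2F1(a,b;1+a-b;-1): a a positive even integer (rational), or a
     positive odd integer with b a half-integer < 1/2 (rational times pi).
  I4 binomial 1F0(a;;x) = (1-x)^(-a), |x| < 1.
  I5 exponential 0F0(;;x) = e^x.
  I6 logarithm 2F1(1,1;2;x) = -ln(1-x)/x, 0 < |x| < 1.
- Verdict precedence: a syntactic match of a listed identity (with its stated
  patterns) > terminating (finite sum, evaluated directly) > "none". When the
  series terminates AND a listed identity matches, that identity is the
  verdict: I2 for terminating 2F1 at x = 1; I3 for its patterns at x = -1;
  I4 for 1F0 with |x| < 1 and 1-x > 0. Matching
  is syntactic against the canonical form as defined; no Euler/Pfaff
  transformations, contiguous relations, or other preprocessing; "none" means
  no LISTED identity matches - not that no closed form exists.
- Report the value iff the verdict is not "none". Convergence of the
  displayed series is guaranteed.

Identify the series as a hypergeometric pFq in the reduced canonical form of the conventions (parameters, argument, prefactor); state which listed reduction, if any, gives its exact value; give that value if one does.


First insight: x = -\frac{4}{7} and the two k-th powers (C = 1/2) combine into one argument.
Adjacent-term ratio: r(k) = -\frac{4}{7} * (k+2) (k+\frac{9}{2}) / [(k+\frac{5}{2}) (k+1)] - rational; roots negated = parameters, x = -\frac{4}{7}, C = \frac{1}{2}.

With C = \frac{1}{2}: the canonical form is 2F1(2, \frac{9}{2}; \frac{5}{2}; -\frac{4}{7}). Verdict: none - at argument -\frac{4}{7} the multisets {2, \frac{9}{2}} ; {\frac{5}{2}} match no listed identity.


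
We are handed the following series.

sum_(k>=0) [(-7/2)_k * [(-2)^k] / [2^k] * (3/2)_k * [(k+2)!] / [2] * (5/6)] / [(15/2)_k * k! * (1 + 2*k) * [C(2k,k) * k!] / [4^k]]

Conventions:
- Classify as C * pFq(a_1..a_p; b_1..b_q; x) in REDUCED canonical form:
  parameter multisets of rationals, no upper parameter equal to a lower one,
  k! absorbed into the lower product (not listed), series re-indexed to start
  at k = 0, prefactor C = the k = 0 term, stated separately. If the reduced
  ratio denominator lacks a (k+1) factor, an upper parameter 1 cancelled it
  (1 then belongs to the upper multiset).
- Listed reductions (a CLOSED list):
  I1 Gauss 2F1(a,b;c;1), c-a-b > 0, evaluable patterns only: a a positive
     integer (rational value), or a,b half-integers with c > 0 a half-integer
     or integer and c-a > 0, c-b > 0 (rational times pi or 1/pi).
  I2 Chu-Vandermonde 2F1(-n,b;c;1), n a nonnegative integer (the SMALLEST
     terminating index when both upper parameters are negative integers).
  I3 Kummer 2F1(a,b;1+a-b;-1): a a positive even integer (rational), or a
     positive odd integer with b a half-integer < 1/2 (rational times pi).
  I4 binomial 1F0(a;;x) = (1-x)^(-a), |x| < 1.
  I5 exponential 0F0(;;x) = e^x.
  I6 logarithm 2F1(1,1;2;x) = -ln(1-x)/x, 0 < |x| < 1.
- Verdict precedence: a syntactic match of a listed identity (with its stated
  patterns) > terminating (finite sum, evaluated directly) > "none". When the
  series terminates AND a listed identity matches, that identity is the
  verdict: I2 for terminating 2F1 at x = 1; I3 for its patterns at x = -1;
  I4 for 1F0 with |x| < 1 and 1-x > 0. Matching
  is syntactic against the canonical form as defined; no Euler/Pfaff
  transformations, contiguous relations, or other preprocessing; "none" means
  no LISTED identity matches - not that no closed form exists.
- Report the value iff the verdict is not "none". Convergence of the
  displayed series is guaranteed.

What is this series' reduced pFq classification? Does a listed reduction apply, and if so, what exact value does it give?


Classification (C = 5/6): 2F1 with upper {-7/2, 3}, lower {15/2}, argument x = -1. Verdict: Kummer (I3) applies (x = -1; c = 15/2 equals 1+a-b for upper {-7/2, 3}: listed pattern). Exact value: (15015/16384) * pi.

First insight: x = (-1) and the two k-th powers (prefactor 5/6) combine into one argument.
Ratio: r(k) = (-1) * (k-7/2) (k+3) / [(k+15/2) (k+1)] - rational in k. x = (-1); t_0 = 5/6; negate the roots.


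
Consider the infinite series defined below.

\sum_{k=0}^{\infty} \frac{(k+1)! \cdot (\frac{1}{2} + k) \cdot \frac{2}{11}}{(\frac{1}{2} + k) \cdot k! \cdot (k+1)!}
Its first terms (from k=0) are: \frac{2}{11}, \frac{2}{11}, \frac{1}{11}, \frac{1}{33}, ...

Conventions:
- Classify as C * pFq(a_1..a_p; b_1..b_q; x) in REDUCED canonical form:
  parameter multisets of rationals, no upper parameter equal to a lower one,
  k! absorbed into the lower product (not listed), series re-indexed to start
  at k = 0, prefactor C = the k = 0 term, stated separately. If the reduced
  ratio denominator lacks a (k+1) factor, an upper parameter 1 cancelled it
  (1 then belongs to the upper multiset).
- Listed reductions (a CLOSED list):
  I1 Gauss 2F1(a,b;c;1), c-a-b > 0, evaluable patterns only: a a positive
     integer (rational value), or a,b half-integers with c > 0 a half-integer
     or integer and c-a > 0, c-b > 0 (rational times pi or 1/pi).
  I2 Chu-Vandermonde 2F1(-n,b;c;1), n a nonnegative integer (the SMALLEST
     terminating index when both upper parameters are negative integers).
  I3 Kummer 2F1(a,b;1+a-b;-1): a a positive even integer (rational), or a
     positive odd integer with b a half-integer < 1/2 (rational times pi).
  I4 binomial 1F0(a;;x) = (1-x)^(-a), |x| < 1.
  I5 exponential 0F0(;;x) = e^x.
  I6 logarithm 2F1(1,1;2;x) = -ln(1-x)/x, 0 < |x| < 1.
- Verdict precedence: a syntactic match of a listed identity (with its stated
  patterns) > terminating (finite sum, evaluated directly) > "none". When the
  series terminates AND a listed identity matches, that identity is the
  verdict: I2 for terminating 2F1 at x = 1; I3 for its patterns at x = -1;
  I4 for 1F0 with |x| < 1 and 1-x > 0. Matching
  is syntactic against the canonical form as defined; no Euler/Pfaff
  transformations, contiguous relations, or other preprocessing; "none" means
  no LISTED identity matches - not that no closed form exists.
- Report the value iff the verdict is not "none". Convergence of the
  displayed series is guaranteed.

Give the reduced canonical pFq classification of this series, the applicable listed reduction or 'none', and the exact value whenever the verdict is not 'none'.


Prefactor \frac{2}{11}, argument 1: 0F0 with upper {-} over lower {-}. Verdict: this is exponential (I5) (the 0F0 exponential series at x = 1). Exact value: \frac{2}{11} \cdot e^{1}.

Key observation: t_0 being \frac{2}{11}, the denominator's factorial ratio (prefactor 2/11) is a lower Pochhammer.
Step ratio: r(k) = 1 * 1 / [(k+1)] - poly over poly, x = 1 from leading terms; C = \frac{2}{11} at k = 0.


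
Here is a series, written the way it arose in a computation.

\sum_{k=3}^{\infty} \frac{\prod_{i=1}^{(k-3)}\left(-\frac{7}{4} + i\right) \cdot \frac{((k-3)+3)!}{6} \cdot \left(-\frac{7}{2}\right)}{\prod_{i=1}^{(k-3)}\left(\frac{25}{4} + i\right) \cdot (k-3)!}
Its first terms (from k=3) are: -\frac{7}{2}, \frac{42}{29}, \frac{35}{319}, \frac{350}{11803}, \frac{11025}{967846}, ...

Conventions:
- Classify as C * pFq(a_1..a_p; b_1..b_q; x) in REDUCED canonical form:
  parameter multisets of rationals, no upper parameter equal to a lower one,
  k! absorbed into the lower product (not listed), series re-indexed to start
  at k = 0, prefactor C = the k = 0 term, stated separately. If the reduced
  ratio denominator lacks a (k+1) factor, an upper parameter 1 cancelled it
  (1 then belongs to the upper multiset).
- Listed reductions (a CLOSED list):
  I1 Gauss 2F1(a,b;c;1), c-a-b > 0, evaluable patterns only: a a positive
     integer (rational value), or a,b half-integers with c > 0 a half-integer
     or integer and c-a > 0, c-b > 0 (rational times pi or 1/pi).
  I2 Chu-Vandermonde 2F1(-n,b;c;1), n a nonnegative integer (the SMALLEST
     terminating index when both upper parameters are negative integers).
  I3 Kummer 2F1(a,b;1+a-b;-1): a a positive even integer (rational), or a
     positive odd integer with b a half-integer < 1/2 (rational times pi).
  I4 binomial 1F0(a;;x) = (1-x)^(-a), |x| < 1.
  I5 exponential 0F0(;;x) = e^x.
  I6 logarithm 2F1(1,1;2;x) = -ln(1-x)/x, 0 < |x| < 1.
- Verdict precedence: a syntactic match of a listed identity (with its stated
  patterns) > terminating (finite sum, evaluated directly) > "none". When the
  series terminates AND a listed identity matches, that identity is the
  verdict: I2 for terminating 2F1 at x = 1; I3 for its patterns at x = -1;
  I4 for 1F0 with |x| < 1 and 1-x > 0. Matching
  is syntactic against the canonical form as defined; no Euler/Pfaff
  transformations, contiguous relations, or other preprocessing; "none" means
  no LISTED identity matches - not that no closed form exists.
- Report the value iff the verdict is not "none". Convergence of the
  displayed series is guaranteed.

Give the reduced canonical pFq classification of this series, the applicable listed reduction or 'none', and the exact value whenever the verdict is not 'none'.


Classification (C = -\frac{7}{2}): 2F1 with upper {-\frac{3}{4}, 4}, lower {\frac{29}{4}}, argument x = 1. Verdict (x = 1): Gauss (I1, integer-parameter pattern) applies (x = 1: the Gamma ratio telescopes since c-a-b = 4 > 0 and a = 4 in Z>0). Value: -\frac{7735}{4096}.

The tell: x = 1 and the lower running product (C = -7/2) is a rising factorial.
Ratio: r(k) = 1 * (k-\frac{3}{4}) (k+4) / [(k+\frac{29}{4}) (k+1)] ; factor over Q: parameters, x = 1, and C = -\frac{7}{2}.


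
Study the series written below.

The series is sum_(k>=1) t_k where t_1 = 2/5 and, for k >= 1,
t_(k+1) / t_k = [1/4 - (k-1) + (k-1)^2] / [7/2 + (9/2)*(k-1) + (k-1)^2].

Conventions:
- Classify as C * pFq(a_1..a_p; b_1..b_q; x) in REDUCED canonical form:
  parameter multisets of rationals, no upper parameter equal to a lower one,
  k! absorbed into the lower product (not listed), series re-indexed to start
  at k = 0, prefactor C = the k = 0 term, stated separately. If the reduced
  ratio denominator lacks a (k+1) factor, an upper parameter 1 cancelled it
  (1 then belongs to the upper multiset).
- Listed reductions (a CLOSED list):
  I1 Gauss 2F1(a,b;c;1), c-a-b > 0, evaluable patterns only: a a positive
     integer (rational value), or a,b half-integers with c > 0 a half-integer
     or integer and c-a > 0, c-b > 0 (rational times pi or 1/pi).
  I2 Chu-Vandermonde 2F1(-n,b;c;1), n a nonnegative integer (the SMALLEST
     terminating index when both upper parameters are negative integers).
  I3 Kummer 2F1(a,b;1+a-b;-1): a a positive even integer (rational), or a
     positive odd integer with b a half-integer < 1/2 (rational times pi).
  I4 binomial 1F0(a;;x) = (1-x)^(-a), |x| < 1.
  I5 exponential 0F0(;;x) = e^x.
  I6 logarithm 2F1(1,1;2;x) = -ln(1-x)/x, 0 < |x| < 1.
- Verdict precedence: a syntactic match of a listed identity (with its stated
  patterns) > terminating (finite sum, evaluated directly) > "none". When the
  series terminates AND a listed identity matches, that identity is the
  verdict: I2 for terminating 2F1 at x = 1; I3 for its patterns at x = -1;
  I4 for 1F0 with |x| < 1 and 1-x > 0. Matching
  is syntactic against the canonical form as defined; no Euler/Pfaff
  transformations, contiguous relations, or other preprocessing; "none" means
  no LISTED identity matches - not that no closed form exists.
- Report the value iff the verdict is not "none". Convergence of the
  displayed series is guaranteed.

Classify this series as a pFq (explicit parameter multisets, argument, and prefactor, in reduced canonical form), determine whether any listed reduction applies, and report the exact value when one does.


The series (x = 1) is 2F1: upper {-1/2, -1/2}, lower {7/2}, prefactor 2/5. Verdict: the half-integer Gauss pattern (I1) fires (x = 1; upper {-1/2, -1/2} half-integers, c = 7/2 in the evaluable pattern). Sum: (35/256) * pi.

First insight: t_0 being 2/5, roots of the ratio polynomials (prefactor 2/5) are the negated parameters.
Term ratio: r(k) = 1 * (k-1/2) (k-1/2) / [(k+7/2) (k+1)] - rational in k, leading ratio 1; with t_0 = 2/5, classification follows.


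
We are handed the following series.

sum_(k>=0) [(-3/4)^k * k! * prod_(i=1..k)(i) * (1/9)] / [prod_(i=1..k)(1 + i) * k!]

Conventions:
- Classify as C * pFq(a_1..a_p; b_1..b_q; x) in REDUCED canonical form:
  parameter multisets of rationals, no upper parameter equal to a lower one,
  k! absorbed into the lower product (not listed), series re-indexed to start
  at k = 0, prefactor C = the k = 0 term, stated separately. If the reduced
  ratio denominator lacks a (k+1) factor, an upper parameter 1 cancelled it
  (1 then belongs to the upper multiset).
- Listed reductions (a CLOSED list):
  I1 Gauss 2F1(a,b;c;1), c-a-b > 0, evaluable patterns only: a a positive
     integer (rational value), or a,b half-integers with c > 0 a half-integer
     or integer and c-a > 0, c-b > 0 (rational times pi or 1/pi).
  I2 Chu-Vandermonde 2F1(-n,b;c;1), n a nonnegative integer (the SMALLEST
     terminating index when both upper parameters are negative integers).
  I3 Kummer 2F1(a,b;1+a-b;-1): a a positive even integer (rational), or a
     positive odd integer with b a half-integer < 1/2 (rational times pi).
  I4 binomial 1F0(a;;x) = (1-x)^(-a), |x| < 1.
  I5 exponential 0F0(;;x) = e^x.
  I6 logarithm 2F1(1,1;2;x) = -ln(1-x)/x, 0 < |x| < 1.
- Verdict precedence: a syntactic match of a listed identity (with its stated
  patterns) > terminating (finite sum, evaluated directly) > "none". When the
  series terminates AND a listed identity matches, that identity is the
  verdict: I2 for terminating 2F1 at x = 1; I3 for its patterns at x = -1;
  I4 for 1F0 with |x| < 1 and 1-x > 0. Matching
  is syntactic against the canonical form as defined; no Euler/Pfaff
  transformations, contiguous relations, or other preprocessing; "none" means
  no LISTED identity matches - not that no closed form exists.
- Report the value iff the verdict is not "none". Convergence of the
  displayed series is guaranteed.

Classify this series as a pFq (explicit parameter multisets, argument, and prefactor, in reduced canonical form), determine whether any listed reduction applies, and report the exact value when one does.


The series (x = -3/4) is 2F1: upper {1, 1}, lower {2}, prefactor 1/9. Verdict: logarithm (I6) fires (the logarithm: parameters (1,1;2), x = -3/4). Value: (4/27) * ln(7/4).

First insight: from the first term 1/9: the running product (C = 1/9) telescopes to a rising factorial.
Step ratio: r(k) = (-3/4) * (k+1) (k+1) / [(k+2) (k+1)] - rational; roots negated = parameters, x = (-3/4), C = 1/9.


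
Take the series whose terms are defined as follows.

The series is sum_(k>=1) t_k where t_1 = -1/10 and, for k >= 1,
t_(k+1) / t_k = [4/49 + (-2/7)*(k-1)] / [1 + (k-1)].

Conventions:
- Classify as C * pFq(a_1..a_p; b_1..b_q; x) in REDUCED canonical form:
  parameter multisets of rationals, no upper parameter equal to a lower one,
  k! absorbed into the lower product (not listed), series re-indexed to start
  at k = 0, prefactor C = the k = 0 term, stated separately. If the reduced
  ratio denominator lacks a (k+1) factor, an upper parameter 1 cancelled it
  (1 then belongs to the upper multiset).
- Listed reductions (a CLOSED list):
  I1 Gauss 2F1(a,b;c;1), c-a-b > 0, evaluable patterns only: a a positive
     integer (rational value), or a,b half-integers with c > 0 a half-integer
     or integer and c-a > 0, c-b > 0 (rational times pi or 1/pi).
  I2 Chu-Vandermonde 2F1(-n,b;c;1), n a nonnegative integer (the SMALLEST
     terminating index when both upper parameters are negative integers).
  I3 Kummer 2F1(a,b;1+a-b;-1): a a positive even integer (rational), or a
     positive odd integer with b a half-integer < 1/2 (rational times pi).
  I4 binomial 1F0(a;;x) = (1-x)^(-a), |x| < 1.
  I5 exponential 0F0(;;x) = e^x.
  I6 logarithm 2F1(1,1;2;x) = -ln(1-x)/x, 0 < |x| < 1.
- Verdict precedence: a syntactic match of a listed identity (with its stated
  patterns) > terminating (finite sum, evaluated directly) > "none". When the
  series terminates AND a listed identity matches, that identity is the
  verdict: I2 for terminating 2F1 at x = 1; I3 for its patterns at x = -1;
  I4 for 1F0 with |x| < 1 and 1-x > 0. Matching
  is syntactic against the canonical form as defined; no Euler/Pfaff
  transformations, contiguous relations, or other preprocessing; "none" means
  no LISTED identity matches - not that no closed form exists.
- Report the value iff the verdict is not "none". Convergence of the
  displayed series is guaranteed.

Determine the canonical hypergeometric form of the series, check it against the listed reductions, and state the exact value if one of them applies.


Classification (C = -1/10): 1F0 with upper {-2/7}, lower {-}, argument x = -2/7. Verdict (x = -2/7): the I4 binomial reduction applies (the 1F0 binomial series: exponent 2/7, x = -2/7). Sum: (-1/10) * (9/7)^(2/7).

Structural cue: with t_0 = -1/10, the expanded ratio factors over Q; C = -1/10, roots give parameters.
Consecutive-term ratio: r(k) = (-2/7) * (k-2/7) / [(k+1)] - rational in k. x = (-2/7); t_0 = -1/10; negate the roots.


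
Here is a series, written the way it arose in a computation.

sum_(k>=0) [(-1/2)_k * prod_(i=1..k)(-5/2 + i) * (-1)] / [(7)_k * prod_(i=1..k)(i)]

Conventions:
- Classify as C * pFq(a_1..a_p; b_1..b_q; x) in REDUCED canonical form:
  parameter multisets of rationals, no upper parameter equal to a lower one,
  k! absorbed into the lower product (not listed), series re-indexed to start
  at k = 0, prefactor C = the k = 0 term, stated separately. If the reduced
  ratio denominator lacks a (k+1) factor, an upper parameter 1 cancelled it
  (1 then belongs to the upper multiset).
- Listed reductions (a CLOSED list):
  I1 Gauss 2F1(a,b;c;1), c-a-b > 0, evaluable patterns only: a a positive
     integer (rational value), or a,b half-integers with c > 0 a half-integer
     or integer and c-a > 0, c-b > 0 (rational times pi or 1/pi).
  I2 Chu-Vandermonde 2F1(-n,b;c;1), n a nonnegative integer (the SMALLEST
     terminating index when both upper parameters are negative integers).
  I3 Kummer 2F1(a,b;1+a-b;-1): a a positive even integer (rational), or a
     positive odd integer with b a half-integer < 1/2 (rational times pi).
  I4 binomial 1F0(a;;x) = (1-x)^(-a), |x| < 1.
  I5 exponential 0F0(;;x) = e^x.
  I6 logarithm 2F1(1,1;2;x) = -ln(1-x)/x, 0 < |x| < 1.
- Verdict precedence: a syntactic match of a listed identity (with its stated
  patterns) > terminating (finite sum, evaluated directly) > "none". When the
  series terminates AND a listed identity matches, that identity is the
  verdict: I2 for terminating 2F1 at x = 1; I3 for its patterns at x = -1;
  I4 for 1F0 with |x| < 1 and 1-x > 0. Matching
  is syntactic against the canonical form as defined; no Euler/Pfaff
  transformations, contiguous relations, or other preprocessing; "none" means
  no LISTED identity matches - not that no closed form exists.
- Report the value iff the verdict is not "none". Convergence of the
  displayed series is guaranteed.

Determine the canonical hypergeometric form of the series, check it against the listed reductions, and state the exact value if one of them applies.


Prefactor -1, argument 1: 2F1 with upper {-3/2, -1/2} over lower {7}. Verdict: this is Gauss (I1, half-integer pattern) (x = 1; upper {-3/2, -1/2} half-integers, c = 7 in the evaluable pattern). Hence: (-67108864/19324305) / pi.

Key step: t_0 being -1, the product of the first k integers (prefactor -1) is k!.
Adjacent-term ratio: r(k) = 1 * (k-3/2) (k-1/2) / [(k+7) (k+1)] - poly over poly, x = 1 from leading terms; C = -1 at k = 0.


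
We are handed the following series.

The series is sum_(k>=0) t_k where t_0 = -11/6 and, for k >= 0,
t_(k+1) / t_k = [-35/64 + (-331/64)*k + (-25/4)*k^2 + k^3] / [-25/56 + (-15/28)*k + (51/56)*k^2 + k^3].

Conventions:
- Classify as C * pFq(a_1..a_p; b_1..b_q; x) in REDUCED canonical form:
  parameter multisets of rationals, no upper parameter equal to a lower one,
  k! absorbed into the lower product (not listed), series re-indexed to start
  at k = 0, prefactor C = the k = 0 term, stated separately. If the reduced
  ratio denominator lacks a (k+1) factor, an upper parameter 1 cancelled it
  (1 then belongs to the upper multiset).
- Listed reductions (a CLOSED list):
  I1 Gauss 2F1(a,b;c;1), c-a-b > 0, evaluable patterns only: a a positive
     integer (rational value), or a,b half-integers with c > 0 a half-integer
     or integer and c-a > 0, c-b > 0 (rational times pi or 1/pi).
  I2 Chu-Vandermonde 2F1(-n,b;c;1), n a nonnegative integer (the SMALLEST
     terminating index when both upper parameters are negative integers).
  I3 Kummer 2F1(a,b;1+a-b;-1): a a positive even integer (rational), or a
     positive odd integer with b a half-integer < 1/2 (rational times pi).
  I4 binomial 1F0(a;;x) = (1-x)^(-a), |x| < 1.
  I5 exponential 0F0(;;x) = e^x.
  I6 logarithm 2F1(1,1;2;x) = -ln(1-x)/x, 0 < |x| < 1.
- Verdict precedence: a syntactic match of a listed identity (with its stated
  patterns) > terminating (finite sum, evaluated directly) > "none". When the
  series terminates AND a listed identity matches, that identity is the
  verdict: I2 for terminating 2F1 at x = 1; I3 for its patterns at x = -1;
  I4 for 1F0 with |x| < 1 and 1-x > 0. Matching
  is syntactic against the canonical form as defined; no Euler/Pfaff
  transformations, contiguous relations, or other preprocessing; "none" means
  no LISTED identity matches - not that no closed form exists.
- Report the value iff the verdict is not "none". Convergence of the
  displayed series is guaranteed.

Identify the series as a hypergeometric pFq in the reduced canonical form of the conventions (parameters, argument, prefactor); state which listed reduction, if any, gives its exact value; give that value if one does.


x = 1 here; the reduced form reads 2F1, upper {-7, 1/8}, lower {-5/7}, C = -11/6. Verdict at x = 1: Vandermonde's identity (I2) matches (terminating 2F1 at x = 1 with n = 7, b = 1/8, c = -5/7). Sum: -3230911343803/3426578595840.

Key step: with t_0 = -11/6, the parameter 5/8 appears in both the upper and lower lists and cancels.
Term ratio: r(k) = 1 * (k-7) (k+1/8) / [(k-5/7) (k+1)] ; factor over Q: parameters, x = 1, and C = -11/6.


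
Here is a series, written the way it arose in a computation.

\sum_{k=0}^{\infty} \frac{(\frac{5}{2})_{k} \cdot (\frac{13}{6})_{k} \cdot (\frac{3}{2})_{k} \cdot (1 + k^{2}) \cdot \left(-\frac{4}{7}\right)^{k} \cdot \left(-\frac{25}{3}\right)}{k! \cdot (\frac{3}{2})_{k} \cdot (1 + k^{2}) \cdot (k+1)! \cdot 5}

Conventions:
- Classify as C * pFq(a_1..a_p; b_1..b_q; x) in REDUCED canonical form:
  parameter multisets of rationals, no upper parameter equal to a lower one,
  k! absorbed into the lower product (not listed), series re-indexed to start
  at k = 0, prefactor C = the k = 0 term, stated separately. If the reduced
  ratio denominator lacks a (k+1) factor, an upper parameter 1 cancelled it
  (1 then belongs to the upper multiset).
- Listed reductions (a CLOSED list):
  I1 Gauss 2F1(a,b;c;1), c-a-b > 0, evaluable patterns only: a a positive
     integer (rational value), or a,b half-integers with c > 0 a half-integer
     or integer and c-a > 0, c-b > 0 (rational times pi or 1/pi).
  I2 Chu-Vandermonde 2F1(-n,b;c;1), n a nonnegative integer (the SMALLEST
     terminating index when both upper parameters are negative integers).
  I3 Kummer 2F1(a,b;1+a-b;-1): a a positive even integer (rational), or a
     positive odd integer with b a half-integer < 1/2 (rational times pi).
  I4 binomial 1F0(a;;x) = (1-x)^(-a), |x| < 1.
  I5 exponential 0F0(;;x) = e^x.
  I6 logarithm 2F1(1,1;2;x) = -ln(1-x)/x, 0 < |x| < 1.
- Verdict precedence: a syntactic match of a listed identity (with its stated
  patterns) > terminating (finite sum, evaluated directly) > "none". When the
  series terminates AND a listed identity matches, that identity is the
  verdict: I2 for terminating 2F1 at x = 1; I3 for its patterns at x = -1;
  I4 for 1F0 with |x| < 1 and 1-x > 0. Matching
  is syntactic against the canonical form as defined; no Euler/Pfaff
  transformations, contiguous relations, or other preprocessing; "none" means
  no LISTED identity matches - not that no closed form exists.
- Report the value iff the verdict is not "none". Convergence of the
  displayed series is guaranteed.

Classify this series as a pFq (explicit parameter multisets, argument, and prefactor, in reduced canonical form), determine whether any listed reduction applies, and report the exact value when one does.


Prefactor -\frac{5}{3}, argument -\frac{4}{7}: 2F1 with upper {\frac{13}{6}, \frac{5}{2}} over lower {2}. Verdict: none - at argument -\frac{4}{7} the multisets {\frac{13}{6}, \frac{5}{2}} ; {2} match no listed identity.

Key step: with t_0 = -\frac{5}{3}, k^2 + 1 divides numerator and denominator alike; C = -5/3 after cancelling.
Term ratio: r(k) = -\frac{4}{7} * (k+\frac{13}{6}) (k+\frac{5}{2}) / [(k+2) (k+1)] - rational in k, leading ratio -\frac{4}{7}; with t_0 = -\frac{5}{3}, classification follows.


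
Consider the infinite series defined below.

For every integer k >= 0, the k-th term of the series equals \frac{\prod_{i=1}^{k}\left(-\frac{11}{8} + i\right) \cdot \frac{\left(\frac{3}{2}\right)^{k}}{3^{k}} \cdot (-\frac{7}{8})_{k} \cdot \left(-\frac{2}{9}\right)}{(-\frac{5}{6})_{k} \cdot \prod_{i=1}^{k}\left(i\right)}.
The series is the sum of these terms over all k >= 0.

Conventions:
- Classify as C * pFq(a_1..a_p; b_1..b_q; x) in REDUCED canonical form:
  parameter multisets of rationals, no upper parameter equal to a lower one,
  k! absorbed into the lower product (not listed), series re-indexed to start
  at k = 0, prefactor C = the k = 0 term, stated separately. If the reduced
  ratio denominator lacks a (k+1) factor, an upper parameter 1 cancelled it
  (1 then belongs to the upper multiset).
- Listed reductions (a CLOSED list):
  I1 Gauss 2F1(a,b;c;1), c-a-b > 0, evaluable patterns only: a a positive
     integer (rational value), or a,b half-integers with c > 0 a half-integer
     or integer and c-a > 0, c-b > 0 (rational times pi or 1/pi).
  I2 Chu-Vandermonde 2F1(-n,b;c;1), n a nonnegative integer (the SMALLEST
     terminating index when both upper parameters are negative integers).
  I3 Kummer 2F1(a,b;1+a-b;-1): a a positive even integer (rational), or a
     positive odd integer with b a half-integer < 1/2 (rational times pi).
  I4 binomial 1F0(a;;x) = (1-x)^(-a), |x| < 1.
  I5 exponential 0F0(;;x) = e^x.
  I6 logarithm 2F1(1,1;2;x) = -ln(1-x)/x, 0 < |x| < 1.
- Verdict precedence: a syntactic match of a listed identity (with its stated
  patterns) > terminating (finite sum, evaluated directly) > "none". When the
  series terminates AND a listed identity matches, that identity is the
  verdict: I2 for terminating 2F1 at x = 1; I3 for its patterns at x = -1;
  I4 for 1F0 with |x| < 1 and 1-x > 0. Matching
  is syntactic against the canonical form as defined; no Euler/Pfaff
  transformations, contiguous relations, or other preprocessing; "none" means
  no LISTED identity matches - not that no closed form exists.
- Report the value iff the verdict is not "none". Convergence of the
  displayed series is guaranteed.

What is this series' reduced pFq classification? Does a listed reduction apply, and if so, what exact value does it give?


This is -\frac{2}{9} * 2F1(-\frac{7}{8}, -\frac{3}{8}; -\frac{5}{6}; \frac{1}{2}) in reduced canonical form. Verdict: none. Every listed pattern misses the 2F1 form at \frac{1}{2}, upper {-\frac{7}{8}, -\frac{3}{8}}.

Key observation: t_0 = -\frac{2}{9} here, and the product of the first k integers (prefactor -2/9) is k!.
Step ratio: r(k) = \frac{1}{2} * (k-\frac{7}{8}) (k-\frac{3}{8}) / [(k-\frac{5}{6}) (k+1)] ; factor over Q: parameters, x = \frac{1}{2}, and C = -\frac{2}{9}.


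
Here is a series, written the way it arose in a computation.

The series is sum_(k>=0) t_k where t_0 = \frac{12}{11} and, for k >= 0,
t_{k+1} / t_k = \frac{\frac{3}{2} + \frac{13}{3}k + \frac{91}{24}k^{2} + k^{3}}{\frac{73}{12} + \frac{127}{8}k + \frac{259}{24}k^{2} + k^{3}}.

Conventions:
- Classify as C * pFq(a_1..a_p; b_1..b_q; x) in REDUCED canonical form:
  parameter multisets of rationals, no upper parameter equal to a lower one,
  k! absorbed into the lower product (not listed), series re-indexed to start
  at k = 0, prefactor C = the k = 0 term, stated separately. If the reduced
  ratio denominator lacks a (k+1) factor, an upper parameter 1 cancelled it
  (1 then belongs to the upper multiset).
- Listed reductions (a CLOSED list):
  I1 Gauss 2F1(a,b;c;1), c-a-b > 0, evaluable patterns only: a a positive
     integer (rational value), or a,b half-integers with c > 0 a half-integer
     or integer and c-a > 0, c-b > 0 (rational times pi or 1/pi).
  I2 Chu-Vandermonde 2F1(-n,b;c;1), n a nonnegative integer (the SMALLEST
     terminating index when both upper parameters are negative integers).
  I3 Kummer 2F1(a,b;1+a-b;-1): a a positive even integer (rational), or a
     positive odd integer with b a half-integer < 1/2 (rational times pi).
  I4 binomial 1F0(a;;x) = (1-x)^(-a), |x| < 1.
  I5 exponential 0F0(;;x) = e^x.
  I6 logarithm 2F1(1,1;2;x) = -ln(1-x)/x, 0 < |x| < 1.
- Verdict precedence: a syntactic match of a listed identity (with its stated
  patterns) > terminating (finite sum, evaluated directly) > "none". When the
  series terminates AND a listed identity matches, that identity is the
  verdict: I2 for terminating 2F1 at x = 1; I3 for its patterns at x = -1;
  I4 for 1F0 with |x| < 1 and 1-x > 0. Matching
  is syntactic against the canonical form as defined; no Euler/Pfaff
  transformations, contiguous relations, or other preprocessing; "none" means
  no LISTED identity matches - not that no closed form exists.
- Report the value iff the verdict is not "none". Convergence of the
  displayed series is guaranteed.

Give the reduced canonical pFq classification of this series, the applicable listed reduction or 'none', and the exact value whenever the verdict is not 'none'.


Reduced: x = 1, 2F1, upper = {\frac{9}{8}, 2}, lower = {\frac{73}{8}}, C = \frac{12}{11}. Verdict at x = 1: Gauss's theorem (I1) matches (x = 1: the Gamma ratio telescopes since c-a-b = 6 > 0 and a = 2 in Z>0). Sum: \frac{3705}{2464}.

Structural cue: from the first term \frac{12}{11}: the ratio is unreduced: k + 2/3 divides both sides (C = 12/11).
Adjacent-term ratio: r(k) = 1 * (k+\frac{9}{8}) (k+2) / [(k+\frac{73}{8}) (k+1)] - poly over poly, x = 1 from leading terms; C = \frac{12}{11} at k = 0.


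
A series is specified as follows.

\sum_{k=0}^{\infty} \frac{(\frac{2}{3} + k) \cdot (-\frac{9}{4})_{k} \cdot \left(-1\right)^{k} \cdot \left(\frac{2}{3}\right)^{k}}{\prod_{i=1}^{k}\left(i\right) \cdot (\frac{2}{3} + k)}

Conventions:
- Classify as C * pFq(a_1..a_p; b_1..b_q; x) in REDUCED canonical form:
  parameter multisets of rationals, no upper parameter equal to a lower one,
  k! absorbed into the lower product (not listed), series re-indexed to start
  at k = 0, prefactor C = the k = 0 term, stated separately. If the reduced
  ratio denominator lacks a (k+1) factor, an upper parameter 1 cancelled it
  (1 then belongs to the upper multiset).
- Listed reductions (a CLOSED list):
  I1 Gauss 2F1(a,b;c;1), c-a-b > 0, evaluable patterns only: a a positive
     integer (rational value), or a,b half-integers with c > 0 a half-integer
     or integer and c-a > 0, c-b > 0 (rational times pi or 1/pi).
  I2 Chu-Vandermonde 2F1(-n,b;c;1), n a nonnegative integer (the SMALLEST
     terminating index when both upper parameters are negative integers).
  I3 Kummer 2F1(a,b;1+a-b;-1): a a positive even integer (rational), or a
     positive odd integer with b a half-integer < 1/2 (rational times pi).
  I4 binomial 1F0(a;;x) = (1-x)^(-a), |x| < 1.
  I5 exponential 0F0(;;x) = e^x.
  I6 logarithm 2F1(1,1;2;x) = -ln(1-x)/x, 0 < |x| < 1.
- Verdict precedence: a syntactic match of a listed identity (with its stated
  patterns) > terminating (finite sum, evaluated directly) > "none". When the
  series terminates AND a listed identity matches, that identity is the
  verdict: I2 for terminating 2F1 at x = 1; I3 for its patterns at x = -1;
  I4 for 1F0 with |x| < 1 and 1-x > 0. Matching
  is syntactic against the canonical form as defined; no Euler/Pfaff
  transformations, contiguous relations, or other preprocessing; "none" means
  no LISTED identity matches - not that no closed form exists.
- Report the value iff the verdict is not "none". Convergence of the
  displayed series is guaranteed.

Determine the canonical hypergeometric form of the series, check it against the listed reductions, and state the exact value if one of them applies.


Prefactor 1, argument -\frac{2}{3}: 1F0 with upper {-\frac{9}{4}} over lower {-}. Verdict: the binomial series (I4) applies (the 1F0 binomial series: exponent 9/4, x = -\frac{2}{3}). Its exact value is \left(\frac{5}{3}\right)^{\frac{9}{4}}.

Structural cue: t_0 being 1, striking the common factor k + 2/3 reduces the term (C = 1, x = -2/3).
Term ratio: r(k) = -\frac{2}{3} * (k-\frac{9}{4}) / [(k+1)] - rational in k. x = -\frac{2}{3}; t_0 = 1; negate the roots.


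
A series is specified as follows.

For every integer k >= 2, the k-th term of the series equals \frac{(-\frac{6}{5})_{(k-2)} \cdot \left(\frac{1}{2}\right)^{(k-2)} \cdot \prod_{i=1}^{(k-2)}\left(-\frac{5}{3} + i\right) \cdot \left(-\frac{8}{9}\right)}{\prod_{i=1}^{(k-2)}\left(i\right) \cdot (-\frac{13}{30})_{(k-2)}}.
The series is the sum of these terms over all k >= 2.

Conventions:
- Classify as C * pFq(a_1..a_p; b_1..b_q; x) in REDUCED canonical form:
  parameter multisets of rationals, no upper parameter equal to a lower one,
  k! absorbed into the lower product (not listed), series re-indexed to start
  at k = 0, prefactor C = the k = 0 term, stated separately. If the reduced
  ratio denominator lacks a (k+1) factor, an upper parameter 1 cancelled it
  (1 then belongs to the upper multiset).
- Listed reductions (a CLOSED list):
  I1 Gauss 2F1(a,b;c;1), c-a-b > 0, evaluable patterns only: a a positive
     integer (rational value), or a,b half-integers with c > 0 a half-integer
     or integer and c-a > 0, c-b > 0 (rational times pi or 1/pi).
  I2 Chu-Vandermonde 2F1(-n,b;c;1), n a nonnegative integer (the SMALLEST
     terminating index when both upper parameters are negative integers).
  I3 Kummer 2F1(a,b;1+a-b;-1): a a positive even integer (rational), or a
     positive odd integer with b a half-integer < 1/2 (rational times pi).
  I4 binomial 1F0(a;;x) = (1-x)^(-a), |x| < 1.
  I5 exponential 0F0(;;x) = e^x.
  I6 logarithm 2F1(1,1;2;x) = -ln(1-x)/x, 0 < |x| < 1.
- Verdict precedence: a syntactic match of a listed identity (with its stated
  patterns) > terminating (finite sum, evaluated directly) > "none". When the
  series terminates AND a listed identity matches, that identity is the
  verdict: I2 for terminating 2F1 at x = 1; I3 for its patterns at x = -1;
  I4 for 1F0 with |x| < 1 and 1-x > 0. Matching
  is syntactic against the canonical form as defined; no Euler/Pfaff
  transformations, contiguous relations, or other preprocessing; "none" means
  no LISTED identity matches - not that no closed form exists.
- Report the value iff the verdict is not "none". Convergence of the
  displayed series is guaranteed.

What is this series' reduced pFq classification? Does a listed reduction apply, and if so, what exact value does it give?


The tell: t_0 being -\frac{8}{9}, the product of the first k integers (C = -8/9, x = 1/2) is k!.
Ratio: r(k) = \frac{1}{2} * (k-\frac{6}{5}) (k-\frac{2}{3}) / [(k-\frac{13}{30}) (k+1)] - rational; roots negated = parameters, x = \frac{1}{2}, C = -\frac{8}{9}.

At argument \frac{1}{2}: a 2F1 with upper {-\frac{6}{5}, -\frac{2}{3}}, lower {-\frac{13}{30}}, scaled by C = -\frac{8}{9}. Verdict: none here - no I1-I6 shape fits x = \frac{1}{2} with lower {-\frac{13}{30}}.
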